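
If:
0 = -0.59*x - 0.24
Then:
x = -0.41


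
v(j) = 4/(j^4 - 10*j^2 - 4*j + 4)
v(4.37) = 0.02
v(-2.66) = -0.66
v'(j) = 4*(-4*j^3 + 20*j + 4)/(j^4 - 10*j^2 - 4*j + 4)^2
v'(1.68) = 0.14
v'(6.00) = 0.00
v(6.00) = 0.00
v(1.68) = -0.17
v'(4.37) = -0.04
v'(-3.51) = 0.20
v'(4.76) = -0.02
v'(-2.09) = -0.03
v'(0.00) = 1.00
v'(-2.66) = 2.85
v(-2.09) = -0.33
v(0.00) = 1.00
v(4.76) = 0.01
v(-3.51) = 0.09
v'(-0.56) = -2.53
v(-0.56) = 1.25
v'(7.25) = -0.00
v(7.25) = 0.00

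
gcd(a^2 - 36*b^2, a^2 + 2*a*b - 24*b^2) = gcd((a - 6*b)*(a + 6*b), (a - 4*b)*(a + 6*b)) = a + 6*b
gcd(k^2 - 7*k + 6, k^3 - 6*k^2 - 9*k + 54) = k - 6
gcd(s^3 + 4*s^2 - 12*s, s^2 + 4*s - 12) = s^2 + 4*s - 12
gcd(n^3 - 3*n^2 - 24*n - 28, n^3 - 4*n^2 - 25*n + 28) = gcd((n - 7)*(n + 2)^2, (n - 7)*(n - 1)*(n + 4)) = n - 7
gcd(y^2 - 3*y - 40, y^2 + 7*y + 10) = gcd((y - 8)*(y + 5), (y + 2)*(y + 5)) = y + 5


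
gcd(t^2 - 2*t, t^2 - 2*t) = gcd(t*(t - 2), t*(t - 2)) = t^2 - 2*t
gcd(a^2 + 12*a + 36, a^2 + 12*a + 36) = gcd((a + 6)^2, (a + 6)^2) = a^2 + 12*a + 36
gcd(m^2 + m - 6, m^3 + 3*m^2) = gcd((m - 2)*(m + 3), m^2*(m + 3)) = m + 3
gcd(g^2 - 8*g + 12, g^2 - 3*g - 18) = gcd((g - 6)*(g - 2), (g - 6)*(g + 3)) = g - 6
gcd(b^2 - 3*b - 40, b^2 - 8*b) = b - 8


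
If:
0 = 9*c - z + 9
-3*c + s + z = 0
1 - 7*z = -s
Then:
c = -71/69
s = -65/23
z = -6/23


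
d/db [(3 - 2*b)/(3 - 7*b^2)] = 2*(-7*b^2 + 21*b - 3)/(49*b^4 - 42*b^2 + 9)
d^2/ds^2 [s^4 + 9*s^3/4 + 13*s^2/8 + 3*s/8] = 12*s^2 + 27*s/2 + 13/4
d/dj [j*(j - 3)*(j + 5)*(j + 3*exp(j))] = 3*j^3*exp(j) + 4*j^3 + 15*j^2*exp(j) + 6*j^2 - 33*j*exp(j) - 30*j - 45*exp(j)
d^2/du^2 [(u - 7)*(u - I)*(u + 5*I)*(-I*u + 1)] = -12*I*u^2 + u*(30 + 42*I) - 70 - 2*I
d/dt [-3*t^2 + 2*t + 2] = 2 - 6*t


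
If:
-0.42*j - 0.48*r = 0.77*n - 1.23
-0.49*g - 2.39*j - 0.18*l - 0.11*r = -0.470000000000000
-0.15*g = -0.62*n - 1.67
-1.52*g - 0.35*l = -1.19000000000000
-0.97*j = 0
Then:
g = 2.69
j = 0.00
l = -8.28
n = -2.04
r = 5.84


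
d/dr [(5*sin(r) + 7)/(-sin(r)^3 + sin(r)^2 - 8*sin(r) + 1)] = (10*sin(r)^3 + 16*sin(r)^2 - 14*sin(r) + 61)*cos(r)/(sin(r)^3 - sin(r)^2 + 8*sin(r) - 1)^2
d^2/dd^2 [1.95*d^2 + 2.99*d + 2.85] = 3.90000000000000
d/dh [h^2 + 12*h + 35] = 2*h + 12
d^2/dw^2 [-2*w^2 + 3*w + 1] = -4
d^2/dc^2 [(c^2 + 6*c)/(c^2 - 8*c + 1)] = 2*(14*c^3 - 3*c^2 - 18*c + 49)/(c^6 - 24*c^5 + 195*c^4 - 560*c^3 + 195*c^2 - 24*c + 1)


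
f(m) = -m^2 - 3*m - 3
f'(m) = -2*m - 3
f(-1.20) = -0.84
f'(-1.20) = -0.60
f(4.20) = -33.24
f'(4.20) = -11.40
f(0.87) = -6.37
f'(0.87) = -4.74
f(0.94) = -6.70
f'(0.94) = -4.88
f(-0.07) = -2.79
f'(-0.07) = -2.86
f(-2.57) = -1.89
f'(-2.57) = 2.14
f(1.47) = -9.57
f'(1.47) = -5.94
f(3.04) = -21.36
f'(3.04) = -9.08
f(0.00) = -3.00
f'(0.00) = -3.00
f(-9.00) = -57.00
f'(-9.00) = 15.00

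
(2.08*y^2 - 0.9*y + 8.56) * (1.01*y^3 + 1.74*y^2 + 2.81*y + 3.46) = 2.1008*y^5 + 2.7102*y^4 + 12.9244*y^3 + 19.5622*y^2 + 20.9396*y + 29.6176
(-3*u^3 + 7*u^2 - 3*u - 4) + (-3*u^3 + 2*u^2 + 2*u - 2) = -6*u^3 + 9*u^2 - u - 6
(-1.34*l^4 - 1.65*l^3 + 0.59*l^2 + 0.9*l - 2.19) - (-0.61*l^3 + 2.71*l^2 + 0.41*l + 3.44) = -1.34*l^4 - 1.04*l^3 - 2.12*l^2 + 0.49*l - 5.63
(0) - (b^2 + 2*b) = -b^2 - 2*b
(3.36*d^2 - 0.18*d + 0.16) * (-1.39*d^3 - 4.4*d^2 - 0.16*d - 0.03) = -4.6704*d^5 - 14.5338*d^4 + 0.032*d^3 - 0.776*d^2 - 0.0202*d - 0.0048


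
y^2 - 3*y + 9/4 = (y - 3/2)^2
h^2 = h^2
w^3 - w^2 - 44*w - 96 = (w - 8)*(w + 3)*(w + 4)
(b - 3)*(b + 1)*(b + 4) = b^3 + 2*b^2 - 11*b - 12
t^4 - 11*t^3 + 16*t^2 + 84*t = t*(t - 7)*(t - 6)*(t + 2)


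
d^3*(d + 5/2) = d^4 + 5*d^3/2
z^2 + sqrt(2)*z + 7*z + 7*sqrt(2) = (z + 7)*(z + sqrt(2))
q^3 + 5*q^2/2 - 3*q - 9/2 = (q - 3/2)*(q + 1)*(q + 3)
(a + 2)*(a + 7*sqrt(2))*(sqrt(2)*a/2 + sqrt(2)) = sqrt(2)*a^3/2 + 2*sqrt(2)*a^2 + 7*a^2 + 2*sqrt(2)*a + 28*a + 28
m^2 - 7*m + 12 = (m - 4)*(m - 3)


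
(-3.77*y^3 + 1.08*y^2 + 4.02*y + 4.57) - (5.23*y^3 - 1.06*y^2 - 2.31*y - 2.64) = -9.0*y^3 + 2.14*y^2 + 6.33*y + 7.21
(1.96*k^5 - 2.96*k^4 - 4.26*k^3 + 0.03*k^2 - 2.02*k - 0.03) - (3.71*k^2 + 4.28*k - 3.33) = 1.96*k^5 - 2.96*k^4 - 4.26*k^3 - 3.68*k^2 - 6.3*k + 3.3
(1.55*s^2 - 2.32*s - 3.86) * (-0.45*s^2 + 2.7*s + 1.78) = -0.6975*s^4 + 5.229*s^3 - 1.768*s^2 - 14.5516*s - 6.8708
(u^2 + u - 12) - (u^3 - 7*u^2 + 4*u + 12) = -u^3 + 8*u^2 - 3*u - 24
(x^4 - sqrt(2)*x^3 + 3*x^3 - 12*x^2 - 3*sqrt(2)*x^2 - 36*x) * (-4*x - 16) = -4*x^5 - 28*x^4 + 4*sqrt(2)*x^4 + 28*sqrt(2)*x^3 + 48*sqrt(2)*x^2 + 336*x^2 + 576*x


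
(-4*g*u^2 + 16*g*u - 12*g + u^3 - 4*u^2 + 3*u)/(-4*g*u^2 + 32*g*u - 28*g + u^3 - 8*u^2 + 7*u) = (u - 3)/(u - 7)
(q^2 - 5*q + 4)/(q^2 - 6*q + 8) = (q - 1)/(q - 2)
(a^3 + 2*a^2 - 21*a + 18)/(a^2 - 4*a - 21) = (-a^3 - 2*a^2 + 21*a - 18)/(-a^2 + 4*a + 21)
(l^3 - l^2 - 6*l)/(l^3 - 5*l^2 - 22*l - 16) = l*(l - 3)/(l^2 - 7*l - 8)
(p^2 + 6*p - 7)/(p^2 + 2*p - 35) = (p - 1)/(p - 5)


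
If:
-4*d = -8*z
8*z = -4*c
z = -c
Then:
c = 0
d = 0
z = 0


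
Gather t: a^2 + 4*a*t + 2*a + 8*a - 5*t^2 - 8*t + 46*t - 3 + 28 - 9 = a^2 + 10*a - 5*t^2 + t*(4*a + 38) + 16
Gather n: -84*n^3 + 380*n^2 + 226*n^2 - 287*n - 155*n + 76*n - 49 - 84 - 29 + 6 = -84*n^3 + 606*n^2 - 366*n - 156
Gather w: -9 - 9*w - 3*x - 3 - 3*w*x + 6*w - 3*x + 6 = w*(-3*x - 3) - 6*x - 6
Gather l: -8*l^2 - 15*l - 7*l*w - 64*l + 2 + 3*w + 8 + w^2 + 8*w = -8*l^2 + l*(-7*w - 79) + w^2 + 11*w + 10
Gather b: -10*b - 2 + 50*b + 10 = 40*b + 8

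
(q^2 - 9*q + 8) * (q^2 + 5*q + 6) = q^4 - 4*q^3 - 31*q^2 - 14*q + 48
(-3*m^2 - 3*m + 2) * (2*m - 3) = -6*m^3 + 3*m^2 + 13*m - 6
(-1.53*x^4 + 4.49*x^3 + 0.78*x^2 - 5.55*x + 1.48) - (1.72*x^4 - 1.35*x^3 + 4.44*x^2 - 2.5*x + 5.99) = -3.25*x^4 + 5.84*x^3 - 3.66*x^2 - 3.05*x - 4.51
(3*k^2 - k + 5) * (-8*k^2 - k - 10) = -24*k^4 + 5*k^3 - 69*k^2 + 5*k - 50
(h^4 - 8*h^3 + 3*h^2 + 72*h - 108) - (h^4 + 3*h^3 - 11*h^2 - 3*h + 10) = -11*h^3 + 14*h^2 + 75*h - 118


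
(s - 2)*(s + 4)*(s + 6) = s^3 + 8*s^2 + 4*s - 48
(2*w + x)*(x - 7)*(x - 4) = 2*w*x^2 - 22*w*x + 56*w + x^3 - 11*x^2 + 28*x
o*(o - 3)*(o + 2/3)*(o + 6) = o^4 + 11*o^3/3 - 16*o^2 - 12*o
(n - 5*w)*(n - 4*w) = n^2 - 9*n*w + 20*w^2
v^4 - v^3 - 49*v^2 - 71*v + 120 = (v - 8)*(v - 1)*(v + 3)*(v + 5)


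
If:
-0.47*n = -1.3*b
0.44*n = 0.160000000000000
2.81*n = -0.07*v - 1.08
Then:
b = 0.13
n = 0.36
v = -30.03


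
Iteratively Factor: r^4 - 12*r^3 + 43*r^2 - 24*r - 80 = (r - 5)*(r^3 - 7*r^2 + 8*r + 16) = (r - 5)*(r + 1)*(r^2 - 8*r + 16) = (r - 5)*(r - 4)*(r + 1)*(r - 4)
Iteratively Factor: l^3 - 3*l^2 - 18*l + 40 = (l + 4)*(l^2 - 7*l + 10) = (l - 2)*(l + 4)*(l - 5)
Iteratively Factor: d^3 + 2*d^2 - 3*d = (d + 3)*(d^2 - d) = (d - 1)*(d + 3)*(d)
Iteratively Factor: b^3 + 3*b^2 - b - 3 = (b + 1)*(b^2 + 2*b - 3) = (b - 1)*(b + 1)*(b + 3)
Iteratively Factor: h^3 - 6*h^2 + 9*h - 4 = (h - 1)*(h^2 - 5*h + 4) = (h - 1)^2*(h - 4)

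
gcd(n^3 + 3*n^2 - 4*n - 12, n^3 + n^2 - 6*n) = n^2 + n - 6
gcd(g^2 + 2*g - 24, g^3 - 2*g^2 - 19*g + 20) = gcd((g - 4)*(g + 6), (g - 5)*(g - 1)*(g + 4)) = 1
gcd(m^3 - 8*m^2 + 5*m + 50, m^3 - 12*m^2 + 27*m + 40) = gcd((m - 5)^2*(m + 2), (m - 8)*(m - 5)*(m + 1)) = m - 5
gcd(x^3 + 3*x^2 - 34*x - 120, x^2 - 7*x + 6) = x - 6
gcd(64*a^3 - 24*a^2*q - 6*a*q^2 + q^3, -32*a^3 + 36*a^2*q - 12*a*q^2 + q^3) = 16*a^2 - 10*a*q + q^2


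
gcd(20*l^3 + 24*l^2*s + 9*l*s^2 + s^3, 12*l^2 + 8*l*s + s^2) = 2*l + s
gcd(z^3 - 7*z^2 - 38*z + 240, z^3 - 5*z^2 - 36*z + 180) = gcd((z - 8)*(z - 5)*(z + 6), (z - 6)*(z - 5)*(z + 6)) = z^2 + z - 30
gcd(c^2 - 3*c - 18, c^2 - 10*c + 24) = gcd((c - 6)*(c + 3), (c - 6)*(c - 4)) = c - 6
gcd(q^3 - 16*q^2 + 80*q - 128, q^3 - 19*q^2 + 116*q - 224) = q^2 - 12*q + 32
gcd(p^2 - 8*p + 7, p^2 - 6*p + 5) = p - 1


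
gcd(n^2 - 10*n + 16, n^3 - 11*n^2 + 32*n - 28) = n - 2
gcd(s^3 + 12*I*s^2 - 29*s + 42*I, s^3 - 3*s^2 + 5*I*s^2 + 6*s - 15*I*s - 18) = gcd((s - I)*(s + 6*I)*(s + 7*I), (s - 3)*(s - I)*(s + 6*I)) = s^2 + 5*I*s + 6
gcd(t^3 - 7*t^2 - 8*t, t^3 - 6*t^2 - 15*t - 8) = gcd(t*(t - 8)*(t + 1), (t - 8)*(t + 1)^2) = t^2 - 7*t - 8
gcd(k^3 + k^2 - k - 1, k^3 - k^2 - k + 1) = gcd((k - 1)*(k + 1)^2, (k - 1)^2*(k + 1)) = k^2 - 1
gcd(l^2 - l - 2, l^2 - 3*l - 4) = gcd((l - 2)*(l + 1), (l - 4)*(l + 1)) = l + 1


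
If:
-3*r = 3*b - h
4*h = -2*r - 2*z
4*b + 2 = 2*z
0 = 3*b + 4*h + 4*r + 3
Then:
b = 5/23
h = -12/23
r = -9/23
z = 33/23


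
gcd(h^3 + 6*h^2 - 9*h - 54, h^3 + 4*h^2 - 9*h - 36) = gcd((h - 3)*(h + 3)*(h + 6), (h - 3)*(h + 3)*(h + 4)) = h^2 - 9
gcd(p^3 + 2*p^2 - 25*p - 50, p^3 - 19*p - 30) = p^2 - 3*p - 10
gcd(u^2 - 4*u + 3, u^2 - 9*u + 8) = u - 1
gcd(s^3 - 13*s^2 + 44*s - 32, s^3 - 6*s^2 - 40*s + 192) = s^2 - 12*s + 32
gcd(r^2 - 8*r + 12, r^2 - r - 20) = 1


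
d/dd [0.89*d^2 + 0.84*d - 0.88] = 1.78*d + 0.84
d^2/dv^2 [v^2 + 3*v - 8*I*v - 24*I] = 2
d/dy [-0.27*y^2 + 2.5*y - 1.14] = 2.5 - 0.54*y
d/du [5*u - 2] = 5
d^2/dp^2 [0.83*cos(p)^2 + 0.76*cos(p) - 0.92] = -0.76*cos(p) - 1.66*cos(2*p)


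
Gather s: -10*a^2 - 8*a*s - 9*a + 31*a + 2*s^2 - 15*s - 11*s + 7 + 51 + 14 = -10*a^2 + 22*a + 2*s^2 + s*(-8*a - 26) + 72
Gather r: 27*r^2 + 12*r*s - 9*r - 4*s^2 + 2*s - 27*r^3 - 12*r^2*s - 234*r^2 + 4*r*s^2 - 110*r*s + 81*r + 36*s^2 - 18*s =-27*r^3 + r^2*(-12*s - 207) + r*(4*s^2 - 98*s + 72) + 32*s^2 - 16*s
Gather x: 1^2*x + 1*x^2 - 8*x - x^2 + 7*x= 0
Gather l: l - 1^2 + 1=l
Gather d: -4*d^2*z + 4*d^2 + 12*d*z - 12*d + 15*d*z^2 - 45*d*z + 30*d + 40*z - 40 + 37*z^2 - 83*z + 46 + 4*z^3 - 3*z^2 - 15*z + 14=d^2*(4 - 4*z) + d*(15*z^2 - 33*z + 18) + 4*z^3 + 34*z^2 - 58*z + 20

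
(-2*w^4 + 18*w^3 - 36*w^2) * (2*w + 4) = -4*w^5 + 28*w^4 - 144*w^2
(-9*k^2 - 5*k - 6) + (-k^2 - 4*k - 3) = -10*k^2 - 9*k - 9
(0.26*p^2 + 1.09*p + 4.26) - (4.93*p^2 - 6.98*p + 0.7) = -4.67*p^2 + 8.07*p + 3.56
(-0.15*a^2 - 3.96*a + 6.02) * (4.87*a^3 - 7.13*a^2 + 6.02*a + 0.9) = -0.7305*a^5 - 18.2157*a^4 + 56.6492*a^3 - 66.8968*a^2 + 32.6764*a + 5.418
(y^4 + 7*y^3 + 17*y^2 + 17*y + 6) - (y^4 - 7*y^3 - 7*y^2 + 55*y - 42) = 14*y^3 + 24*y^2 - 38*y + 48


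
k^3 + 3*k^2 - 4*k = k*(k - 1)*(k + 4)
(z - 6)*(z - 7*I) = z^2 - 6*z - 7*I*z + 42*I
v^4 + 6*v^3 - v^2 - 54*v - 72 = (v - 3)*(v + 2)*(v + 3)*(v + 4)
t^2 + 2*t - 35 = (t - 5)*(t + 7)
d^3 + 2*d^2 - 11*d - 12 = (d - 3)*(d + 1)*(d + 4)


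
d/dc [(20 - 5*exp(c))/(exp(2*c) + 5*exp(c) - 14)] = 5*((exp(c) - 4)*(2*exp(c) + 5) - exp(2*c) - 5*exp(c) + 14)*exp(c)/(exp(2*c) + 5*exp(c) - 14)^2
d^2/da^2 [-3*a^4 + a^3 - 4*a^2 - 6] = -36*a^2 + 6*a - 8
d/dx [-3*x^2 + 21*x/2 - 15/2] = 21/2 - 6*x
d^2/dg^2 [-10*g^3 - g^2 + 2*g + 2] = -60*g - 2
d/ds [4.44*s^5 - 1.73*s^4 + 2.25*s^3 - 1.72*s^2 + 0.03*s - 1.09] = 22.2*s^4 - 6.92*s^3 + 6.75*s^2 - 3.44*s + 0.03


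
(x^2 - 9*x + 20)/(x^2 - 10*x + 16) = (x^2 - 9*x + 20)/(x^2 - 10*x + 16)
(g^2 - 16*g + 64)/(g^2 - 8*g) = (g - 8)/g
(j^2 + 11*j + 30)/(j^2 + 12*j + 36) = (j + 5)/(j + 6)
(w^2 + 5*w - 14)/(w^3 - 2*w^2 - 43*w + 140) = (w - 2)/(w^2 - 9*w + 20)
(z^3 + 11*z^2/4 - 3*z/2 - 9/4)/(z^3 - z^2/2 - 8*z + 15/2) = (4*z + 3)/(2*(2*z - 5))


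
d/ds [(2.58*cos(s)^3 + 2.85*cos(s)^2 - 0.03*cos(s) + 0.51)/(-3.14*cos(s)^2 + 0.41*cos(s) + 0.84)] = (8.1012*cos(s)^4 - 2.1156*cos(s)^3 - 7.5759*cos(s)^2 - 7.9908*cos(s) + 0.2343)*sin(s)/(9.8596*cos(s)^4 - 2.5748*cos(s)^3 - 5.1071*cos(s)^2 + 0.6888*cos(s) + 0.7056)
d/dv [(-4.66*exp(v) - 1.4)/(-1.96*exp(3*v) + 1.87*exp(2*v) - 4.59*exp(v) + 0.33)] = (-18.2672*exp(3*v) + 0.482200000000001*exp(2*v) + 5.236*exp(v) - 7.9638)*exp(v)/(3.8416*exp(6*v) - 7.3304*exp(5*v) + 21.4897*exp(4*v) - 18.4602*exp(3*v) + 22.3023*exp(2*v) - 3.0294*exp(v) + 0.1089)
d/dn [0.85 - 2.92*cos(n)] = 2.92*sin(n)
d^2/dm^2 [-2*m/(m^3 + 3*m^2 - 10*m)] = 4*(-3*m^2 - 9*m - 19)/(m^6 + 9*m^5 - 3*m^4 - 153*m^3 + 30*m^2 + 900*m - 1000)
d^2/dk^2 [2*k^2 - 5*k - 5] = 4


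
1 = 1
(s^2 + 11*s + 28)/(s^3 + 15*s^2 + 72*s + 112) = 1/(s + 4)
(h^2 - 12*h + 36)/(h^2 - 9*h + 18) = (h - 6)/(h - 3)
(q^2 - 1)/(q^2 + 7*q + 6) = (q - 1)/(q + 6)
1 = 1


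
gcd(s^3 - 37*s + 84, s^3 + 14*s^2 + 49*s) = s + 7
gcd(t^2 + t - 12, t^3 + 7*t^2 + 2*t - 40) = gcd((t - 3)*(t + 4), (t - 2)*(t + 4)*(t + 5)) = t + 4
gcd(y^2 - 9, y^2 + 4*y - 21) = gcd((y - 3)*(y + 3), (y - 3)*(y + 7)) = y - 3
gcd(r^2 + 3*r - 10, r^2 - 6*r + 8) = r - 2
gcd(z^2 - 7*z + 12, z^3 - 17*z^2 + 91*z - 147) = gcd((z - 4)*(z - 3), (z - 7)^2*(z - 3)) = z - 3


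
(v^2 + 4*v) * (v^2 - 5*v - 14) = v^4 - v^3 - 34*v^2 - 56*v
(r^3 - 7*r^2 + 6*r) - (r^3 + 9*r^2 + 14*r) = -16*r^2 - 8*r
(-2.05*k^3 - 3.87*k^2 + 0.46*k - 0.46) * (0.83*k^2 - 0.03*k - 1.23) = -1.7015*k^5 - 3.1506*k^4 + 3.0194*k^3 + 4.3645*k^2 - 0.552*k + 0.5658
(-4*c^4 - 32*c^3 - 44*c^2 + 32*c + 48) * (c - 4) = -4*c^5 - 16*c^4 + 84*c^3 + 208*c^2 - 80*c - 192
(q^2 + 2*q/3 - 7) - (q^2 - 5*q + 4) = 17*q/3 - 11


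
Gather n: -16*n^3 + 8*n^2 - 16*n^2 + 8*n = -16*n^3 - 8*n^2 + 8*n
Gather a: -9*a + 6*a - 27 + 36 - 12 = -3*a - 3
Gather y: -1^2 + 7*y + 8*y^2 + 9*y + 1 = 8*y^2 + 16*y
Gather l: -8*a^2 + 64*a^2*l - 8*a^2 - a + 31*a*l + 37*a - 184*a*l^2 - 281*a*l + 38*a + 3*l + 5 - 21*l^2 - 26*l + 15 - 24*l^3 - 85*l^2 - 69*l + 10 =-16*a^2 + 74*a - 24*l^3 + l^2*(-184*a - 106) + l*(64*a^2 - 250*a - 92) + 30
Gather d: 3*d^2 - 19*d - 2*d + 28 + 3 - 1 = 3*d^2 - 21*d + 30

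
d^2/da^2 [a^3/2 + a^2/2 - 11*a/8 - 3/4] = 3*a + 1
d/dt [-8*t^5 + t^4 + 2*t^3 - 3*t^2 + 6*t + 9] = -40*t^4 + 4*t^3 + 6*t^2 - 6*t + 6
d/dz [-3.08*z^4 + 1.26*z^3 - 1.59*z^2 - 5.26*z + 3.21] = -12.32*z^3 + 3.78*z^2 - 3.18*z - 5.26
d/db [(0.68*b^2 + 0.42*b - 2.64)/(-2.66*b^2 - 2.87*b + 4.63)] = (-0.8344*b^2 - 7.748*b - 5.6322)/(7.0756*b^4 + 15.2684*b^3 - 16.3947*b^2 - 26.5762*b + 21.4369)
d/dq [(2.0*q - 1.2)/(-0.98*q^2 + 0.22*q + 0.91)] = (1.96*q^2 - 2.352*q + 2.084)/(0.9604*q^4 - 0.4312*q^3 - 1.7352*q^2 + 0.4004*q + 0.8281)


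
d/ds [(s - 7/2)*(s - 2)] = 2*s - 11/2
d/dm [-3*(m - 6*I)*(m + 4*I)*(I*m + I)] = -9*I*m^2 - 6*m*(2 + I) - 6 - 72*I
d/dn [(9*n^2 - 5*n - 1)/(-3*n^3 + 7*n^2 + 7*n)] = (27*n^4 - 30*n^3 + 89*n^2 + 14*n + 7)/(n^2*(9*n^4 - 42*n^3 + 7*n^2 + 98*n + 49))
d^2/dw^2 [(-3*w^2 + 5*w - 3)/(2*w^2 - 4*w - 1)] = 2*(-4*w^3 - 54*w^2 + 102*w - 77)/(8*w^6 - 48*w^5 + 84*w^4 - 16*w^3 - 42*w^2 - 12*w - 1)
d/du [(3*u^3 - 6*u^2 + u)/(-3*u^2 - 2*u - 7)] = (-9*u^4 - 12*u^3 - 48*u^2 + 84*u - 7)/(9*u^4 + 12*u^3 + 46*u^2 + 28*u + 49)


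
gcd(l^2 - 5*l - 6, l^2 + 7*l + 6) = l + 1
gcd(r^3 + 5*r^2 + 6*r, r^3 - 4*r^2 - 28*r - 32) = r + 2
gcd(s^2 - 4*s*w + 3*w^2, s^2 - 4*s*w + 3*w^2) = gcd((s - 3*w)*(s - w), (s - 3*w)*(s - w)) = s^2 - 4*s*w + 3*w^2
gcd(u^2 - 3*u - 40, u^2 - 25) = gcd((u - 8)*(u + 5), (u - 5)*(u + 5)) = u + 5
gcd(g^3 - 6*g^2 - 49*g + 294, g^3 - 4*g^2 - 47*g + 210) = g^2 + g - 42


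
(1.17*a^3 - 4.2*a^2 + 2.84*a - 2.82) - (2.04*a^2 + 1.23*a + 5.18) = 1.17*a^3 - 6.24*a^2 + 1.61*a - 8.0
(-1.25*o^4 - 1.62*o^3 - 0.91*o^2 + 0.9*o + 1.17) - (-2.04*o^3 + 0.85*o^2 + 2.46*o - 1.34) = -1.25*o^4 + 0.42*o^3 - 1.76*o^2 - 1.56*o + 2.51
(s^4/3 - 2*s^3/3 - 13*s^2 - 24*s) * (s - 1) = s^5/3 - s^4 - 37*s^3/3 - 11*s^2 + 24*s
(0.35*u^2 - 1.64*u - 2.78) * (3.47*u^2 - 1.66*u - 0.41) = 1.2145*u^4 - 6.2718*u^3 - 7.0677*u^2 + 5.2872*u + 1.1398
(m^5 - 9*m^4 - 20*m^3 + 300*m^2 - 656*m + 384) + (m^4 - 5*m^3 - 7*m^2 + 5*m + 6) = m^5 - 8*m^4 - 25*m^3 + 293*m^2 - 651*m + 390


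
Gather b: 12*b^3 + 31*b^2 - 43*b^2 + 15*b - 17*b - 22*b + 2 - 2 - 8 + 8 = 12*b^3 - 12*b^2 - 24*b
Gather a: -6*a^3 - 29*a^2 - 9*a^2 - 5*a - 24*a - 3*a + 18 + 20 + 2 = -6*a^3 - 38*a^2 - 32*a + 40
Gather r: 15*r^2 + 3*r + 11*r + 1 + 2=15*r^2 + 14*r + 3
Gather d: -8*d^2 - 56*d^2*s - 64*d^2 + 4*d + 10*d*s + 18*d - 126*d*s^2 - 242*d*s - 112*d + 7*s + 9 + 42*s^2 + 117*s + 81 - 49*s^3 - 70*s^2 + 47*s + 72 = d^2*(-56*s - 72) + d*(-126*s^2 - 232*s - 90) - 49*s^3 - 28*s^2 + 171*s + 162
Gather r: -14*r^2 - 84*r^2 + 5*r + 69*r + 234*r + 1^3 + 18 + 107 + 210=-98*r^2 + 308*r + 336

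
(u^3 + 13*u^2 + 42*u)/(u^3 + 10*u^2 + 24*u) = (u + 7)/(u + 4)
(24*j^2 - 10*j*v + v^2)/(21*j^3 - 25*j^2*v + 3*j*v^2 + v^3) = (24*j^2 - 10*j*v + v^2)/(21*j^3 - 25*j^2*v + 3*j*v^2 + v^3)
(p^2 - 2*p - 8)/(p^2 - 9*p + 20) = (p + 2)/(p - 5)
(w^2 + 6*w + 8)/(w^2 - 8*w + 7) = (w^2 + 6*w + 8)/(w^2 - 8*w + 7)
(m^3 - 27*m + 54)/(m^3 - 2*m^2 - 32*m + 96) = (m^2 - 6*m + 9)/(m^2 - 8*m + 16)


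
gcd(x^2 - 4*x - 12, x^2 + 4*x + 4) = x + 2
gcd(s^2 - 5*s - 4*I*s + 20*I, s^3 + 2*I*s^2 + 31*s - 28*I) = s - 4*I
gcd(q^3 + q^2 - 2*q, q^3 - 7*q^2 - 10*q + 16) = q^2 + q - 2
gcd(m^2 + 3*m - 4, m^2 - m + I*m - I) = m - 1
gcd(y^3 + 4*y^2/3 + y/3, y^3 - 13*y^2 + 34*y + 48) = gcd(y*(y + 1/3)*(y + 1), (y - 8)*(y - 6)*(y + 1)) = y + 1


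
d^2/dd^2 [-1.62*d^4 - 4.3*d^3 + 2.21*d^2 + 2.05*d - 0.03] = -19.44*d^2 - 25.8*d + 4.42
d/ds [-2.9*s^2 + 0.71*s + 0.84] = 0.71 - 5.8*s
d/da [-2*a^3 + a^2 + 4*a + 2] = -6*a^2 + 2*a + 4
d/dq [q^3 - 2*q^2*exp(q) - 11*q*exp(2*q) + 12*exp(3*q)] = -2*q^2*exp(q) + 3*q^2 - 22*q*exp(2*q) - 4*q*exp(q) + 36*exp(3*q) - 11*exp(2*q)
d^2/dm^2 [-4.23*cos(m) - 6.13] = 4.23*cos(m)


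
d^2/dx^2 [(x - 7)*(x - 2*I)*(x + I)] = 6*x - 14 - 2*I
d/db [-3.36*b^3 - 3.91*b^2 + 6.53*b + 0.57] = -10.08*b^2 - 7.82*b + 6.53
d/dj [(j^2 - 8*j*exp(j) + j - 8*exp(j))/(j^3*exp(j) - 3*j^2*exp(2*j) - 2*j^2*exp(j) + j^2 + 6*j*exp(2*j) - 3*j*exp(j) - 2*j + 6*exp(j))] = (-(j^2 - 8*j*exp(j) + j - 8*exp(j))*(j^3*exp(j) - 6*j^2*exp(2*j) + j^2*exp(j) + 6*j*exp(2*j) - 7*j*exp(j) + 2*j + 6*exp(2*j) + 3*exp(j) - 2) + (-8*j*exp(j) + 2*j - 16*exp(j) + 1)*(j^3*exp(j) - 3*j^2*exp(2*j) - 2*j^2*exp(j) + j^2 + 6*j*exp(2*j) - 3*j*exp(j) - 2*j + 6*exp(j)))/(j^3*exp(j) - 3*j^2*exp(2*j) - 2*j^2*exp(j) + j^2 + 6*j*exp(2*j) - 3*j*exp(j) - 2*j + 6*exp(j))^2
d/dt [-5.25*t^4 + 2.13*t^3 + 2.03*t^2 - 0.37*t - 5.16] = -21.0*t^3 + 6.39*t^2 + 4.06*t - 0.37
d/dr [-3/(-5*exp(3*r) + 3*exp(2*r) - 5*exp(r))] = 3*(-15*exp(2*r) + 6*exp(r) - 5)*exp(-r)/(5*exp(2*r) - 3*exp(r) + 5)^2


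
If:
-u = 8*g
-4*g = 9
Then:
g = -9/4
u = 18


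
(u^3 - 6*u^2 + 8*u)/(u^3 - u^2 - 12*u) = (u - 2)/(u + 3)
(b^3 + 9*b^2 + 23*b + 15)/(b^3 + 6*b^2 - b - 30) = (b + 1)/(b - 2)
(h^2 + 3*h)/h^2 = (h + 3)/h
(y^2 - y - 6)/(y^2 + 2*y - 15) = (y + 2)/(y + 5)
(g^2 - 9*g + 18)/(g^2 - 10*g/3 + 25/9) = 9*(g^2 - 9*g + 18)/(9*g^2 - 30*g + 25)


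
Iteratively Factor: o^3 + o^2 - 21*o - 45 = (o + 3)*(o^2 - 2*o - 15) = (o + 3)^2*(o - 5)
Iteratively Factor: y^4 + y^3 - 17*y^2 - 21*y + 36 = (y + 3)*(y^3 - 2*y^2 - 11*y + 12) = (y - 4)*(y + 3)*(y^2 + 2*y - 3) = (y - 4)*(y - 1)*(y + 3)*(y + 3)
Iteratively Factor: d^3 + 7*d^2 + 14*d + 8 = (d + 4)*(d^2 + 3*d + 2) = (d + 1)*(d + 4)*(d + 2)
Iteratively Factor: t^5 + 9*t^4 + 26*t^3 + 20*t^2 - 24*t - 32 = (t + 4)*(t^4 + 5*t^3 + 6*t^2 - 4*t - 8) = (t - 1)*(t + 4)*(t^3 + 6*t^2 + 12*t + 8) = (t - 1)*(t + 2)*(t + 4)*(t^2 + 4*t + 4) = (t - 1)*(t + 2)^2*(t + 4)*(t + 2)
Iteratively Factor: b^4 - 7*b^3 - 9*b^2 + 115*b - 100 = (b + 4)*(b^3 - 11*b^2 + 35*b - 25) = (b - 1)*(b + 4)*(b^2 - 10*b + 25) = (b - 5)*(b - 1)*(b + 4)*(b - 5)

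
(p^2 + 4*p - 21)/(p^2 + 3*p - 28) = (p - 3)/(p - 4)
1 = 1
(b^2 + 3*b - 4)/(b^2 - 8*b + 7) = (b + 4)/(b - 7)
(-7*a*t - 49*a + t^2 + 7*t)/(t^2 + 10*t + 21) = (-7*a + t)/(t + 3)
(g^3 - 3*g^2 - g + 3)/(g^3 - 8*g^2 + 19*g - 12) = (g + 1)/(g - 4)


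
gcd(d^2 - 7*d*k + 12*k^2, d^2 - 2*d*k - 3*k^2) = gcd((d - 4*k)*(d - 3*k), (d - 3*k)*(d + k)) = d - 3*k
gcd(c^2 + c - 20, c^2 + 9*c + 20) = c + 5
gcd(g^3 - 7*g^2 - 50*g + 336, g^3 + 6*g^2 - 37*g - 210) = g^2 + g - 42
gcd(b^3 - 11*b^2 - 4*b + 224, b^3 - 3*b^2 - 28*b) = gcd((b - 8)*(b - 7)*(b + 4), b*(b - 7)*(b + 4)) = b^2 - 3*b - 28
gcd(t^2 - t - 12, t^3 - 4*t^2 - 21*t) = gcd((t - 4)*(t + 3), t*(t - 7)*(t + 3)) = t + 3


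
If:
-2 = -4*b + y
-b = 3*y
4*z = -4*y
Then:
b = 6/13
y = -2/13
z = 2/13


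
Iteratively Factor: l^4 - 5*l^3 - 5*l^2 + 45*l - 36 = (l - 4)*(l^3 - l^2 - 9*l + 9) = (l - 4)*(l - 1)*(l^2 - 9) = (l - 4)*(l - 1)*(l + 3)*(l - 3)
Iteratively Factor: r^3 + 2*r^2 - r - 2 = (r + 1)*(r^2 + r - 2) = (r - 1)*(r + 1)*(r + 2)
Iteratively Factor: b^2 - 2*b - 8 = (b + 2)*(b - 4)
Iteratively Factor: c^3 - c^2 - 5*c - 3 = (c - 3)*(c^2 + 2*c + 1) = (c - 3)*(c + 1)*(c + 1)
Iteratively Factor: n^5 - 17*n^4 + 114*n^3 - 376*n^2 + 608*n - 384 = (n - 2)*(n^4 - 15*n^3 + 84*n^2 - 208*n + 192) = (n - 4)*(n - 2)*(n^3 - 11*n^2 + 40*n - 48) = (n - 4)^2*(n - 2)*(n^2 - 7*n + 12) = (n - 4)^3*(n - 2)*(n - 3)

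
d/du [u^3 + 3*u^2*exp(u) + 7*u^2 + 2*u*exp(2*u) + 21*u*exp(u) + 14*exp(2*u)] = 3*u^2*exp(u) + 3*u^2 + 4*u*exp(2*u) + 27*u*exp(u) + 14*u + 30*exp(2*u) + 21*exp(u)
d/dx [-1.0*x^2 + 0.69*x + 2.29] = 0.69 - 2.0*x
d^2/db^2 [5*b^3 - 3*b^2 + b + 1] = 30*b - 6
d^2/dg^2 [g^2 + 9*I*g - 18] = 2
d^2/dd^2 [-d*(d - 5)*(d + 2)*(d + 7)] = -12*d^2 - 24*d + 62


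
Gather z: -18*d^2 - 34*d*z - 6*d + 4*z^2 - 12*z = -18*d^2 - 6*d + 4*z^2 + z*(-34*d - 12)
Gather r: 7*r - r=6*r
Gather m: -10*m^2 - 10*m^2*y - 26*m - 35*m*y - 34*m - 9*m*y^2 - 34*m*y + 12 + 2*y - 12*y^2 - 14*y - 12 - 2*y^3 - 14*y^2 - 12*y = m^2*(-10*y - 10) + m*(-9*y^2 - 69*y - 60) - 2*y^3 - 26*y^2 - 24*y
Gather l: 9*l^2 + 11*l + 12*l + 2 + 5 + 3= 9*l^2 + 23*l + 10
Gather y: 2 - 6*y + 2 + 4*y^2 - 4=4*y^2 - 6*y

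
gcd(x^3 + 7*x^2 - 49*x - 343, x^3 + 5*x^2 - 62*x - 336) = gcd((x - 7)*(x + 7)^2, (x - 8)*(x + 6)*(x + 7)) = x + 7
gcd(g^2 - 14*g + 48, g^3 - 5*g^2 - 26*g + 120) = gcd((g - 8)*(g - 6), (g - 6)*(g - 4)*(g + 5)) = g - 6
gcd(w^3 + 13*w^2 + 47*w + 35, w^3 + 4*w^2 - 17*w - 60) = w + 5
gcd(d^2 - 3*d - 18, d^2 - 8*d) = 1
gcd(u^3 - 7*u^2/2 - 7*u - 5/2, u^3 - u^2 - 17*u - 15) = u^2 - 4*u - 5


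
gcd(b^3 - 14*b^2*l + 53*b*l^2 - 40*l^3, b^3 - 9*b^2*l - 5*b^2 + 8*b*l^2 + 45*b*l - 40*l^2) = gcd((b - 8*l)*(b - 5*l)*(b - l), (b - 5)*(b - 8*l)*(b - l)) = b^2 - 9*b*l + 8*l^2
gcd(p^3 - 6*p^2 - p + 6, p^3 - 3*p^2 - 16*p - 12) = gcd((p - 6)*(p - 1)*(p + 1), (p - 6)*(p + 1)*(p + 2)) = p^2 - 5*p - 6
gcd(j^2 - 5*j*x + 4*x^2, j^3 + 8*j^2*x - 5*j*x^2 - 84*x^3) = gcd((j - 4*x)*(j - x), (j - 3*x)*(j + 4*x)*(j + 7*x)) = 1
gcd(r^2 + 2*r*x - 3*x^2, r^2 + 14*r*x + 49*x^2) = 1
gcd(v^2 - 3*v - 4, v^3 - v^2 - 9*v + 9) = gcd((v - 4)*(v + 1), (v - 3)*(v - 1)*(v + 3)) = 1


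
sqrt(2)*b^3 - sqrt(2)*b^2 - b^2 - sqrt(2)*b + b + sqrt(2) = (b - 1)*(b - sqrt(2))*(sqrt(2)*b + 1)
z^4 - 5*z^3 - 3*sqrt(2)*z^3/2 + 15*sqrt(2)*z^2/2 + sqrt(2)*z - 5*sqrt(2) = (z - 5)*(z - sqrt(2))^2*(z + sqrt(2)/2)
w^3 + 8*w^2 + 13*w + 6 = (w + 1)^2*(w + 6)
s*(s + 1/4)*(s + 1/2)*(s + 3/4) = s^4 + 3*s^3/2 + 11*s^2/16 + 3*s/32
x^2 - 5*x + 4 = (x - 4)*(x - 1)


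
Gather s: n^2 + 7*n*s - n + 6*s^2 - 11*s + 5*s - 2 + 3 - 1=n^2 - n + 6*s^2 + s*(7*n - 6)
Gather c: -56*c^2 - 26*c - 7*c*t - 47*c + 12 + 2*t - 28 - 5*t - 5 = -56*c^2 + c*(-7*t - 73) - 3*t - 21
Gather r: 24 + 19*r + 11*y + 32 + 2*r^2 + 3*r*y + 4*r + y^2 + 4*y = 2*r^2 + r*(3*y + 23) + y^2 + 15*y + 56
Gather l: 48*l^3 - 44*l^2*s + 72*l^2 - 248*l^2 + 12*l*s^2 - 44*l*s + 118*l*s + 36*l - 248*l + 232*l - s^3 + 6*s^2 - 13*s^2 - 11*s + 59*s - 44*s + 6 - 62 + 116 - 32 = 48*l^3 + l^2*(-44*s - 176) + l*(12*s^2 + 74*s + 20) - s^3 - 7*s^2 + 4*s + 28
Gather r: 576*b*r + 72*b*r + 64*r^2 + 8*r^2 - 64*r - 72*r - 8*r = 72*r^2 + r*(648*b - 144)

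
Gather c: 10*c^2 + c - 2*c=10*c^2 - c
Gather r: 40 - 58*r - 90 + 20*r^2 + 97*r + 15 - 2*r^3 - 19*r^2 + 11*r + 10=-2*r^3 + r^2 + 50*r - 25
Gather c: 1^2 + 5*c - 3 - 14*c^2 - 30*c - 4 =-14*c^2 - 25*c - 6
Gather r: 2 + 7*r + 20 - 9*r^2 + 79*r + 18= -9*r^2 + 86*r + 40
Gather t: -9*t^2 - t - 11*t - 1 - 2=-9*t^2 - 12*t - 3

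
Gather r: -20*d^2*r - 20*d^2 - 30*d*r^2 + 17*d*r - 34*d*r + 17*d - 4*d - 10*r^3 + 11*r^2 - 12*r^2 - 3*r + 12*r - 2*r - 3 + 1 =-20*d^2 + 13*d - 10*r^3 + r^2*(-30*d - 1) + r*(-20*d^2 - 17*d + 7) - 2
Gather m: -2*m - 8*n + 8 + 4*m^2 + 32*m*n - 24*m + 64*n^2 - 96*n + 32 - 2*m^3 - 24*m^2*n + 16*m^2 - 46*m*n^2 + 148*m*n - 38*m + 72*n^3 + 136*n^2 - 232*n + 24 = -2*m^3 + m^2*(20 - 24*n) + m*(-46*n^2 + 180*n - 64) + 72*n^3 + 200*n^2 - 336*n + 64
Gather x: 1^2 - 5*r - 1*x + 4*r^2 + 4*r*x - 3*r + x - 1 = 4*r^2 + 4*r*x - 8*r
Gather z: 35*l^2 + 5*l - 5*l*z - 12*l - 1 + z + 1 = 35*l^2 - 7*l + z*(1 - 5*l)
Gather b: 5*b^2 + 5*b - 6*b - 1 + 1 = 5*b^2 - b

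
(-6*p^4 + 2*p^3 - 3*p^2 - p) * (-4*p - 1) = 24*p^5 - 2*p^4 + 10*p^3 + 7*p^2 + p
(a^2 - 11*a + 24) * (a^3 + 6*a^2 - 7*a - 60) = a^5 - 5*a^4 - 49*a^3 + 161*a^2 + 492*a - 1440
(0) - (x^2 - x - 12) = -x^2 + x + 12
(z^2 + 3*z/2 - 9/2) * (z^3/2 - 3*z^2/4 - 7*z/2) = z^5/2 - 55*z^3/8 - 15*z^2/8 + 63*z/4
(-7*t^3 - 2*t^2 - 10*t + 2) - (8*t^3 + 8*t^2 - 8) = -15*t^3 - 10*t^2 - 10*t + 10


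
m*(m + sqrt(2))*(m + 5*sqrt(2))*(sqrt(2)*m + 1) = sqrt(2)*m^4 + 13*m^3 + 16*sqrt(2)*m^2 + 10*m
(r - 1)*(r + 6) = r^2 + 5*r - 6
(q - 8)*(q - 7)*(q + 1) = q^3 - 14*q^2 + 41*q + 56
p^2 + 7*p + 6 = (p + 1)*(p + 6)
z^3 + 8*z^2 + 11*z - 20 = (z - 1)*(z + 4)*(z + 5)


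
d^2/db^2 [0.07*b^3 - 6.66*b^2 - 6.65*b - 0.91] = 0.42*b - 13.32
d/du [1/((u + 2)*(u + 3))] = (-2*u - 5)/(u^4 + 10*u^3 + 37*u^2 + 60*u + 36)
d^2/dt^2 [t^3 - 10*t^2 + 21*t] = 6*t - 20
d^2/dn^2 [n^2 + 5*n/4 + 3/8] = 2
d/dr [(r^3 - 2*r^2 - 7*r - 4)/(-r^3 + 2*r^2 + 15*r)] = 4*(4*r^3 - 7*r^2 + 4*r + 15)/(r^2*(r^4 - 4*r^3 - 26*r^2 + 60*r + 225))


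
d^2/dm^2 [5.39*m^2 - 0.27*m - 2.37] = 10.7800000000000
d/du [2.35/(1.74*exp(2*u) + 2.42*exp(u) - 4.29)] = (-8.178*exp(u) - 5.687)*exp(u)/(1.74*exp(2*u) + 2.42*exp(u) - 4.29)^2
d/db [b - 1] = 1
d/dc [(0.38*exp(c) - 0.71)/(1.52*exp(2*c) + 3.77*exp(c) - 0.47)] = (-0.5776*exp(2*c) + 2.1584*exp(c) + 2.4981)*exp(c)/(2.3104*exp(4*c) + 11.4608*exp(3*c) + 12.7841*exp(2*c) - 3.5438*exp(c) + 0.2209)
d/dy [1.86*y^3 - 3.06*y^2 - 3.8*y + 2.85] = 5.58*y^2 - 6.12*y - 3.8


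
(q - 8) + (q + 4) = 2*q - 4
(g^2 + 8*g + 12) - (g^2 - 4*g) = 12*g + 12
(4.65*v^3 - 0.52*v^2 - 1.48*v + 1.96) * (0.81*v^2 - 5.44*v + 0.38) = 3.7665*v^5 - 25.7172*v^4 + 3.397*v^3 + 9.4412*v^2 - 11.2248*v + 0.7448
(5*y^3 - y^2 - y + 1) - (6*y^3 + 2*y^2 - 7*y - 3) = -y^3 - 3*y^2 + 6*y + 4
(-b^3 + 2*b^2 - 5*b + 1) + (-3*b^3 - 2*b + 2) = -4*b^3 + 2*b^2 - 7*b + 3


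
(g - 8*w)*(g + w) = g^2 - 7*g*w - 8*w^2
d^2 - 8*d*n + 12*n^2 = (d - 6*n)*(d - 2*n)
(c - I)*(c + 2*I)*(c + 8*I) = c^3 + 9*I*c^2 - 6*c + 16*I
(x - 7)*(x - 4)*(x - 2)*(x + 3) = x^4 - 10*x^3 + 11*x^2 + 94*x - 168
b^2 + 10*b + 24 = (b + 4)*(b + 6)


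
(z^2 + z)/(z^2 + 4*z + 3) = z/(z + 3)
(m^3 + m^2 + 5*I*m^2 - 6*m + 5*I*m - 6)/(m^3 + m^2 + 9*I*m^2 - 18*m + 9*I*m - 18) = (m + 2*I)/(m + 6*I)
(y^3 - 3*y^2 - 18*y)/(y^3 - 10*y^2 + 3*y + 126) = y/(y - 7)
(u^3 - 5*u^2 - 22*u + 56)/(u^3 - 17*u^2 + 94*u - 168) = (u^2 + 2*u - 8)/(u^2 - 10*u + 24)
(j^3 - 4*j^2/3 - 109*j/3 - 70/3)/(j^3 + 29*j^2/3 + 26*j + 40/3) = (j - 7)/(j + 4)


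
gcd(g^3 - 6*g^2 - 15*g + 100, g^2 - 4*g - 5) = g - 5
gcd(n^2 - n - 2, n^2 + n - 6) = n - 2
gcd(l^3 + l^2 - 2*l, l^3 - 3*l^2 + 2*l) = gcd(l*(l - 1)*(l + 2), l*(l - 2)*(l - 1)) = l^2 - l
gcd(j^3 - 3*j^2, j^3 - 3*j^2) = j^3 - 3*j^2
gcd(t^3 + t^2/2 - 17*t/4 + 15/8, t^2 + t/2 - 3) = t - 3/2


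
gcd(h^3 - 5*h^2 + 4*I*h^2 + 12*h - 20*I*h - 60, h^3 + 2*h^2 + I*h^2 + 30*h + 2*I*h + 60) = h + 6*I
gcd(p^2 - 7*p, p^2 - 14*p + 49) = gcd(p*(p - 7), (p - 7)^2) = p - 7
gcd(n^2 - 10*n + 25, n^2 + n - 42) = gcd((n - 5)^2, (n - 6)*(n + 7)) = 1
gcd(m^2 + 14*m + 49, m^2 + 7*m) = m + 7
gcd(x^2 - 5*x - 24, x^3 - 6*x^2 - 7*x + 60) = x + 3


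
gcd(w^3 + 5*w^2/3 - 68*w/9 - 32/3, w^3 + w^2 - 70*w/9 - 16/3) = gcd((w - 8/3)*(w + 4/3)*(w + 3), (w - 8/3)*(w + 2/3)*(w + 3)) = w^2 + w/3 - 8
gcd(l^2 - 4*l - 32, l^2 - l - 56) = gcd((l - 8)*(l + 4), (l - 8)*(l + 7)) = l - 8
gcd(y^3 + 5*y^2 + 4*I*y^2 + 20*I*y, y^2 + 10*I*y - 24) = y + 4*I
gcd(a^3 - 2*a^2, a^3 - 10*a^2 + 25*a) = a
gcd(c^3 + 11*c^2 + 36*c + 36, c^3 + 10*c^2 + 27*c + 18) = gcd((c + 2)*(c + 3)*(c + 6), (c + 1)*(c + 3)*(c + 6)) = c^2 + 9*c + 18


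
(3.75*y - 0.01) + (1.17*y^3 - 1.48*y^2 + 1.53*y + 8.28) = 1.17*y^3 - 1.48*y^2 + 5.28*y + 8.27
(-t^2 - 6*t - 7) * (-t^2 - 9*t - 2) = t^4 + 15*t^3 + 63*t^2 + 75*t + 14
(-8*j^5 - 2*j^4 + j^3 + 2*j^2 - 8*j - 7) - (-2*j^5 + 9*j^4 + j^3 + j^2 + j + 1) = -6*j^5 - 11*j^4 + j^2 - 9*j - 8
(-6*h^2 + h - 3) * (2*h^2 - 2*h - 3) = -12*h^4 + 14*h^3 + 10*h^2 + 3*h + 9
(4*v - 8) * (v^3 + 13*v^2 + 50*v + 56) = 4*v^4 + 44*v^3 + 96*v^2 - 176*v - 448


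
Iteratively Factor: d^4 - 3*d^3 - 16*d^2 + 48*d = (d - 4)*(d^3 + d^2 - 12*d) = (d - 4)*(d - 3)*(d^2 + 4*d) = (d - 4)*(d - 3)*(d + 4)*(d)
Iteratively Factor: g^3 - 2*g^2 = (g - 2)*(g^2) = g*(g - 2)*(g)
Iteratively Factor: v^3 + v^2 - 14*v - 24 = (v + 2)*(v^2 - v - 12) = (v + 2)*(v + 3)*(v - 4)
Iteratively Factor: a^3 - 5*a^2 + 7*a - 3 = (a - 3)*(a^2 - 2*a + 1) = (a - 3)*(a - 1)*(a - 1)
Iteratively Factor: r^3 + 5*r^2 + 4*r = (r + 1)*(r^2 + 4*r) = (r + 1)*(r + 4)*(r)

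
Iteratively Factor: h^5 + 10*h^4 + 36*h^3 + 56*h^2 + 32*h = (h + 2)*(h^4 + 8*h^3 + 20*h^2 + 16*h) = (h + 2)^2*(h^3 + 6*h^2 + 8*h) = (h + 2)^2*(h + 4)*(h^2 + 2*h) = (h + 2)^3*(h + 4)*(h)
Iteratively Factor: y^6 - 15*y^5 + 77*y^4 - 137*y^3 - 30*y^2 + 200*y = (y - 5)*(y^5 - 10*y^4 + 27*y^3 - 2*y^2 - 40*y) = (y - 5)*(y - 4)*(y^4 - 6*y^3 + 3*y^2 + 10*y) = y*(y - 5)*(y - 4)*(y^3 - 6*y^2 + 3*y + 10) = y*(y - 5)*(y - 4)*(y + 1)*(y^2 - 7*y + 10) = y*(y - 5)^2*(y - 4)*(y + 1)*(y - 2)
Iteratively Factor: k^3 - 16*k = (k)*(k^2 - 16) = k*(k + 4)*(k - 4)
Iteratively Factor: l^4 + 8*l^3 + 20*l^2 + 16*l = (l)*(l^3 + 8*l^2 + 20*l + 16) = l*(l + 4)*(l^2 + 4*l + 4) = l*(l + 2)*(l + 4)*(l + 2)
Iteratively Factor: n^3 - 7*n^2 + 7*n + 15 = (n + 1)*(n^2 - 8*n + 15) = (n - 3)*(n + 1)*(n - 5)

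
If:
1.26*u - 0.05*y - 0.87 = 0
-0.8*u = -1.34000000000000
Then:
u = 1.68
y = 24.81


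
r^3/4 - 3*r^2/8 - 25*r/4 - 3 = (r/4 + 1)*(r - 6)*(r + 1/2)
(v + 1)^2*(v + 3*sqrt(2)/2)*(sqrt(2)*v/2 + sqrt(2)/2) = sqrt(2)*v^4/2 + 3*v^3/2 + 3*sqrt(2)*v^3/2 + 3*sqrt(2)*v^2/2 + 9*v^2/2 + sqrt(2)*v/2 + 9*v/2 + 3/2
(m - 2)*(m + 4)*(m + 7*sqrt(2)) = m^3 + 2*m^2 + 7*sqrt(2)*m^2 - 8*m + 14*sqrt(2)*m - 56*sqrt(2)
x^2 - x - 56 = (x - 8)*(x + 7)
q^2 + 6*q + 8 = (q + 2)*(q + 4)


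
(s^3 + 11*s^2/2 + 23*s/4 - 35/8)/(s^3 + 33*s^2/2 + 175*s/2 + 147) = (s^2 + 2*s - 5/4)/(s^2 + 13*s + 42)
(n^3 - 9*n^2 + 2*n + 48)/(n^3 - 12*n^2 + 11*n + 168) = (n^2 - n - 6)/(n^2 - 4*n - 21)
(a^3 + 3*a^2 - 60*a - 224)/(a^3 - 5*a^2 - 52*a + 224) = (a + 4)/(a - 4)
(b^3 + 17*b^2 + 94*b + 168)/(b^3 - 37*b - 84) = (b^2 + 13*b + 42)/(b^2 - 4*b - 21)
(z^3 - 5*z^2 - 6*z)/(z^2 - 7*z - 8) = z*(z - 6)/(z - 8)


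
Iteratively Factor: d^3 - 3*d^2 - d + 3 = (d - 3)*(d^2 - 1) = (d - 3)*(d - 1)*(d + 1)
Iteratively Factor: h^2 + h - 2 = (h + 2)*(h - 1)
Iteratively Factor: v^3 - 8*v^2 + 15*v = (v - 5)*(v^2 - 3*v) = v*(v - 5)*(v - 3)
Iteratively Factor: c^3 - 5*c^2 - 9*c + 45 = (c - 5)*(c^2 - 9) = (c - 5)*(c + 3)*(c - 3)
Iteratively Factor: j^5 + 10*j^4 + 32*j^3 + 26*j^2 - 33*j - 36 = (j - 1)*(j^4 + 11*j^3 + 43*j^2 + 69*j + 36) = (j - 1)*(j + 1)*(j^3 + 10*j^2 + 33*j + 36) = (j - 1)*(j + 1)*(j + 3)*(j^2 + 7*j + 12) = (j - 1)*(j + 1)*(j + 3)*(j + 4)*(j + 3)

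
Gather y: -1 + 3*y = 3*y - 1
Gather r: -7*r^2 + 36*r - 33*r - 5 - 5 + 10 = -7*r^2 + 3*r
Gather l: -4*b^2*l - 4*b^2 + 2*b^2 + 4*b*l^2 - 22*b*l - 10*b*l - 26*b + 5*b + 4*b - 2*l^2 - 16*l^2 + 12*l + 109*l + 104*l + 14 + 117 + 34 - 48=-2*b^2 - 17*b + l^2*(4*b - 18) + l*(-4*b^2 - 32*b + 225) + 117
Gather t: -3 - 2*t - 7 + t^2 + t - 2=t^2 - t - 12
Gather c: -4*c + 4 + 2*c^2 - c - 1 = 2*c^2 - 5*c + 3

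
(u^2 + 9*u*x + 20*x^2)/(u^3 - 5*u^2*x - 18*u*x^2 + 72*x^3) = (u + 5*x)/(u^2 - 9*u*x + 18*x^2)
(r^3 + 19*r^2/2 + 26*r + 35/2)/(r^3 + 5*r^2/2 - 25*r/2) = (2*r^2 + 9*r + 7)/(r*(2*r - 5))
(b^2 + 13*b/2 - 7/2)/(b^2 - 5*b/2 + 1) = (b + 7)/(b - 2)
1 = 1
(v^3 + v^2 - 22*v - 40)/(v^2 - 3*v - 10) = v + 4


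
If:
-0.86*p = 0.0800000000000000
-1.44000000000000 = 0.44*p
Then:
No Solution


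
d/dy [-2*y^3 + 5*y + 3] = 5 - 6*y^2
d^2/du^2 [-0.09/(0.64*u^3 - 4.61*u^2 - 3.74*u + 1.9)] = ((0.3456*u - 0.8298)*(0.64*u^3 - 4.61*u^2 - 3.74*u + 1.9) - 0.09*(-3.84*u^2 + 18.44*u + 7.48)*(-1.92*u^2 + 9.22*u + 3.74))/(0.64*u^3 - 4.61*u^2 - 3.74*u + 1.9)^3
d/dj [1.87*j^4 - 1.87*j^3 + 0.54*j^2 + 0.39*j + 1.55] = 7.48*j^3 - 5.61*j^2 + 1.08*j + 0.39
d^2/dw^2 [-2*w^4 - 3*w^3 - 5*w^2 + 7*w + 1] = -24*w^2 - 18*w - 10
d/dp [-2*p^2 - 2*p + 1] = -4*p - 2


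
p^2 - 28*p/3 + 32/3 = (p - 8)*(p - 4/3)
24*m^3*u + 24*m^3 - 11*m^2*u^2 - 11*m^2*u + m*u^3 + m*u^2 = (-8*m + u)*(-3*m + u)*(m*u + m)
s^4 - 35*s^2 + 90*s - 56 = (s - 4)*(s - 2)*(s - 1)*(s + 7)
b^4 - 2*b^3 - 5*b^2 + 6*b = b*(b - 3)*(b - 1)*(b + 2)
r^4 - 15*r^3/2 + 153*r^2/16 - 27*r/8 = r*(r - 6)*(r - 3/4)^2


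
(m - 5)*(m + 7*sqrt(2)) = m^2 - 5*m + 7*sqrt(2)*m - 35*sqrt(2)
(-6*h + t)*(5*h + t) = -30*h^2 - h*t + t^2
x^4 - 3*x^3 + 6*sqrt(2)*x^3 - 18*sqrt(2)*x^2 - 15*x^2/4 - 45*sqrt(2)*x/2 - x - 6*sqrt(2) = (x - 4)*(x + 1/2)^2*(x + 6*sqrt(2))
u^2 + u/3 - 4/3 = (u - 1)*(u + 4/3)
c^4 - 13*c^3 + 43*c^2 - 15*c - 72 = (c - 8)*(c - 3)^2*(c + 1)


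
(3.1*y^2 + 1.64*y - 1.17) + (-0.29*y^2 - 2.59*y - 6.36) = 2.81*y^2 - 0.95*y - 7.53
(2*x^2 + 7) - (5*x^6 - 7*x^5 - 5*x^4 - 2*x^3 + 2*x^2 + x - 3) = -5*x^6 + 7*x^5 + 5*x^4 + 2*x^3 - x + 10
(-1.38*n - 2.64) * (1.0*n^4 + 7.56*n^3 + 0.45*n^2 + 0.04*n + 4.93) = -1.38*n^5 - 13.0728*n^4 - 20.5794*n^3 - 1.2432*n^2 - 6.909*n - 13.0152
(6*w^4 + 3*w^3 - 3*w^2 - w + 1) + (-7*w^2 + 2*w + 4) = 6*w^4 + 3*w^3 - 10*w^2 + w + 5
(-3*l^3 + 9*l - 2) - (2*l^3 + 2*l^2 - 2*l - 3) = -5*l^3 - 2*l^2 + 11*l + 1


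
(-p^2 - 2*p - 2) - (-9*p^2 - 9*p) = 8*p^2 + 7*p - 2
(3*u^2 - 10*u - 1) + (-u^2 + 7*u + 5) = 2*u^2 - 3*u + 4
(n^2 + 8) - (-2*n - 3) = n^2 + 2*n + 11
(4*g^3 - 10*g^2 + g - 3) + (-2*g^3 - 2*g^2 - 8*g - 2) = 2*g^3 - 12*g^2 - 7*g - 5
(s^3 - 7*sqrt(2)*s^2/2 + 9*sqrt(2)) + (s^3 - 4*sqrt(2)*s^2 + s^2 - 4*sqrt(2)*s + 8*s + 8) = 2*s^3 - 15*sqrt(2)*s^2/2 + s^2 - 4*sqrt(2)*s + 8*s + 8 + 9*sqrt(2)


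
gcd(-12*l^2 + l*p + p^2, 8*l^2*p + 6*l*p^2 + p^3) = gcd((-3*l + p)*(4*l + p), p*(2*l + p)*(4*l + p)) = 4*l + p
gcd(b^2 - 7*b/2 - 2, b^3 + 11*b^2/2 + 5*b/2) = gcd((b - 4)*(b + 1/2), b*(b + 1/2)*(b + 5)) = b + 1/2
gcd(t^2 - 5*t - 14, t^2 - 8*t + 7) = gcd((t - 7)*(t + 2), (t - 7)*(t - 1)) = t - 7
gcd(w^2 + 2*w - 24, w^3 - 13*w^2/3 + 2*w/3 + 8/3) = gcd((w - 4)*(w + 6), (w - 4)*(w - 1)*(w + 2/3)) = w - 4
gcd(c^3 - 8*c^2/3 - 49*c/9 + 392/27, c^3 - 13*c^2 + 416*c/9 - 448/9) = c^2 - 5*c + 56/9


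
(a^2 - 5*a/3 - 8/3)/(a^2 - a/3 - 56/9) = 3*(a + 1)/(3*a + 7)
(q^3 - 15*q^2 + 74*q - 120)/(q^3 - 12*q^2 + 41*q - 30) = (q - 4)/(q - 1)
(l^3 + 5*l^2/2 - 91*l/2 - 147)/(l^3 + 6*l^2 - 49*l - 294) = (l + 7/2)/(l + 7)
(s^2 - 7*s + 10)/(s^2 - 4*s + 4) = (s - 5)/(s - 2)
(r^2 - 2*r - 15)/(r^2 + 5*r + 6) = (r - 5)/(r + 2)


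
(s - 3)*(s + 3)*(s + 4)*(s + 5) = s^4 + 9*s^3 + 11*s^2 - 81*s - 180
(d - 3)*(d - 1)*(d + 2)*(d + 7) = d^4 + 5*d^3 - 19*d^2 - 29*d + 42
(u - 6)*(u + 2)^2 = u^3 - 2*u^2 - 20*u - 24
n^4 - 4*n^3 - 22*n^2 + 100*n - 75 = (n - 5)*(n - 3)*(n - 1)*(n + 5)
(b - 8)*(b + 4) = b^2 - 4*b - 32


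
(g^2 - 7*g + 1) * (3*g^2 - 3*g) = 3*g^4 - 24*g^3 + 24*g^2 - 3*g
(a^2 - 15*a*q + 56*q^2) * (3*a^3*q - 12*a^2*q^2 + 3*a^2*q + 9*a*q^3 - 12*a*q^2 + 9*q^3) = 3*a^5*q - 57*a^4*q^2 + 3*a^4*q + 357*a^3*q^3 - 57*a^3*q^2 - 807*a^2*q^4 + 357*a^2*q^3 + 504*a*q^5 - 807*a*q^4 + 504*q^5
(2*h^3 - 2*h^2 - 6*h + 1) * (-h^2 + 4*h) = -2*h^5 + 10*h^4 - 2*h^3 - 25*h^2 + 4*h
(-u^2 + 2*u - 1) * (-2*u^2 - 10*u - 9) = 2*u^4 + 6*u^3 - 9*u^2 - 8*u + 9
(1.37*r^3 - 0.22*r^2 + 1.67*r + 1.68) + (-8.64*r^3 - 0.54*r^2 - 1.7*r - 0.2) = -7.27*r^3 - 0.76*r^2 - 0.03*r + 1.48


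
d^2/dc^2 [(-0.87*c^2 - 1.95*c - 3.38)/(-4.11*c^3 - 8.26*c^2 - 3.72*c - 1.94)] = (29.392254*c^6 + 197.63757*c^5 + 1002.532572*c^4 + 1891.818708*c^3 + 1423.495776*c^2 + 273.961584*c - 36.3742159999999)/(69.426531*c^9 + 418.586238*c^8 + 1029.762144*c^7 + 1419.60475*c^6 + 1327.209192*c^5 + 917.966472*c^4 + 455.548644*c^3 + 173.801496*c^2 + 42.001776*c + 7.301384)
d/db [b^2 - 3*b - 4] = 2*b - 3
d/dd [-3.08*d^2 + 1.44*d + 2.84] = 1.44 - 6.16*d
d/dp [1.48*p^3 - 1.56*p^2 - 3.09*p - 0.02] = 4.44*p^2 - 3.12*p - 3.09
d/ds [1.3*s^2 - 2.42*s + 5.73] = 2.6*s - 2.42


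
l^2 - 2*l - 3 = (l - 3)*(l + 1)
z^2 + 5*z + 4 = (z + 1)*(z + 4)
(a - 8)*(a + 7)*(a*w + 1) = a^3*w - a^2*w + a^2 - 56*a*w - a - 56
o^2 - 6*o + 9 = (o - 3)^2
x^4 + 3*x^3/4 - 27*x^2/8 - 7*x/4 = x*(x - 7/4)*(x + 1/2)*(x + 2)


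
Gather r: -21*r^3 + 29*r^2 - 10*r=-21*r^3 + 29*r^2 - 10*r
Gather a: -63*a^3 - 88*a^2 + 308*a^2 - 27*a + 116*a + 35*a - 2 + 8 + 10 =-63*a^3 + 220*a^2 + 124*a + 16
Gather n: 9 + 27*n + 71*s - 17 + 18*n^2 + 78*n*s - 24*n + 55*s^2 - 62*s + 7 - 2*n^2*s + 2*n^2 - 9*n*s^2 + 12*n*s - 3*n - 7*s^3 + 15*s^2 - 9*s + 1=n^2*(20 - 2*s) + n*(-9*s^2 + 90*s) - 7*s^3 + 70*s^2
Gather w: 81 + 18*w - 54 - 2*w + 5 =16*w + 32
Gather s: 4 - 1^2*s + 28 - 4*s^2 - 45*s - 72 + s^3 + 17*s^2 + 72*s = s^3 + 13*s^2 + 26*s - 40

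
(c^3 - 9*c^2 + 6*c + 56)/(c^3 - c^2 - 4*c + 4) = (c^2 - 11*c + 28)/(c^2 - 3*c + 2)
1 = 1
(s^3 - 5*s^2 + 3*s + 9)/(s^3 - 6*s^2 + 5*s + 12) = (s - 3)/(s - 4)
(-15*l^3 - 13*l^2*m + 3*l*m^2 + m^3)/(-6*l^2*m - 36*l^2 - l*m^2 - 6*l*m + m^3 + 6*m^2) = (5*l^2 + 6*l*m + m^2)/(2*l*m + 12*l + m^2 + 6*m)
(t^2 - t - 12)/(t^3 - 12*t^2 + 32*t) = (t + 3)/(t*(t - 8))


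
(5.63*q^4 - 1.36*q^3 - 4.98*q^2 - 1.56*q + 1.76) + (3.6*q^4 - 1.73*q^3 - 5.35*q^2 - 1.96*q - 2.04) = 9.23*q^4 - 3.09*q^3 - 10.33*q^2 - 3.52*q - 0.28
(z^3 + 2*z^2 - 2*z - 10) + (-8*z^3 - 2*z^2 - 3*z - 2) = -7*z^3 - 5*z - 12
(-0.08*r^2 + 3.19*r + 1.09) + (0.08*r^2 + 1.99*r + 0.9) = 5.18*r + 1.99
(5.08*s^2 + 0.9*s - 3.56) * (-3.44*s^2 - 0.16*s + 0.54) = -17.4752*s^4 - 3.9088*s^3 + 14.8456*s^2 + 1.0556*s - 1.9224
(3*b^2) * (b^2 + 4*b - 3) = 3*b^4 + 12*b^3 - 9*b^2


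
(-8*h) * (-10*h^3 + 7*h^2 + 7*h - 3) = 80*h^4 - 56*h^3 - 56*h^2 + 24*h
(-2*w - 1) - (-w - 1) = -w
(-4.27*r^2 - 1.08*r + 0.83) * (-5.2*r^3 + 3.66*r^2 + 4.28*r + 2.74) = 22.204*r^5 - 10.0122*r^4 - 26.5444*r^3 - 13.2844*r^2 + 0.5932*r + 2.2742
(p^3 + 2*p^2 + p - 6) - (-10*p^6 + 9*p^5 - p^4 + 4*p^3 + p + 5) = 10*p^6 - 9*p^5 + p^4 - 3*p^3 + 2*p^2 - 11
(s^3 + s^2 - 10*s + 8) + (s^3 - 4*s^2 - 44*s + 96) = 2*s^3 - 3*s^2 - 54*s + 104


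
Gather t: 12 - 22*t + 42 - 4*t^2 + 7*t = -4*t^2 - 15*t + 54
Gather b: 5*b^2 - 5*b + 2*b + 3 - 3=5*b^2 - 3*b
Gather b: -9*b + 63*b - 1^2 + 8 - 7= 54*b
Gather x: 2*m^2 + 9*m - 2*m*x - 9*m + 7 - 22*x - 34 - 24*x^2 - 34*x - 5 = 2*m^2 - 24*x^2 + x*(-2*m - 56) - 32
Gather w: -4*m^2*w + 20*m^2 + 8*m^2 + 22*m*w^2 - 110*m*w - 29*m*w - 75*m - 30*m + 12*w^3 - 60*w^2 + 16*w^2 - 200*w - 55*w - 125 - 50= 28*m^2 - 105*m + 12*w^3 + w^2*(22*m - 44) + w*(-4*m^2 - 139*m - 255) - 175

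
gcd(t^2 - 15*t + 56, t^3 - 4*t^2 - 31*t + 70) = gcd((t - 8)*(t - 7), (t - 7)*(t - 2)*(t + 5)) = t - 7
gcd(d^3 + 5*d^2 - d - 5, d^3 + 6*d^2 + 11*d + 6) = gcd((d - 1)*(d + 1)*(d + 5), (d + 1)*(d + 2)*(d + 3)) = d + 1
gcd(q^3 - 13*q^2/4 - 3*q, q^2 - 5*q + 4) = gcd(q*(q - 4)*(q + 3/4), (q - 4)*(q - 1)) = q - 4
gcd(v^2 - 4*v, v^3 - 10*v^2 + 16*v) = v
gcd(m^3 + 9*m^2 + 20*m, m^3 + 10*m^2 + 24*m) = m^2 + 4*m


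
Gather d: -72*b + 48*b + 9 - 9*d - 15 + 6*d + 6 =-24*b - 3*d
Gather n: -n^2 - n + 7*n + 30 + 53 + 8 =-n^2 + 6*n + 91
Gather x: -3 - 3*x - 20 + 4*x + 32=x + 9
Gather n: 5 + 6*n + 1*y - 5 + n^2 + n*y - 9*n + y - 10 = n^2 + n*(y - 3) + 2*y - 10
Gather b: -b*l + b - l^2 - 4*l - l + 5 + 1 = b*(1 - l) - l^2 - 5*l + 6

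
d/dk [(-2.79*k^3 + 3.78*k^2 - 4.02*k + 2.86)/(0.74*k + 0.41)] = (-4.1292*k^3 - 0.634500000000001*k^2 + 3.0996*k - 3.7646)/(0.5476*k^2 + 0.6068*k + 0.1681)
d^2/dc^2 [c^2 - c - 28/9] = 2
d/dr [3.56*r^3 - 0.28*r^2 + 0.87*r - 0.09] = 10.68*r^2 - 0.56*r + 0.87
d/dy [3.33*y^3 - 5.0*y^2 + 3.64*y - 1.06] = 9.99*y^2 - 10.0*y + 3.64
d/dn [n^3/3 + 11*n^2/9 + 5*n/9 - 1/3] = n^2 + 22*n/9 + 5/9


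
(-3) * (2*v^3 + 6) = -6*v^3 - 18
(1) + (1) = 2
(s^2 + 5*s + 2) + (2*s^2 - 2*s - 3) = 3*s^2 + 3*s - 1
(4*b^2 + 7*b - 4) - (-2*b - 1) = 4*b^2 + 9*b - 3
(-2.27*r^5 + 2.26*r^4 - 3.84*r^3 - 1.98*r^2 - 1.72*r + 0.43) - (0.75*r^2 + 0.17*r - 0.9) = -2.27*r^5 + 2.26*r^4 - 3.84*r^3 - 2.73*r^2 - 1.89*r + 1.33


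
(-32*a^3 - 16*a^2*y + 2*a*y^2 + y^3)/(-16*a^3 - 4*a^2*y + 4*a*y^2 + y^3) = (-4*a + y)/(-2*a + y)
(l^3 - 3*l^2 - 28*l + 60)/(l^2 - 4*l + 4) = (l^2 - l - 30)/(l - 2)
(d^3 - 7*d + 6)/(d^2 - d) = d + 1 - 6/d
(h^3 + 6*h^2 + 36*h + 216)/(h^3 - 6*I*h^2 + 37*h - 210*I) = (h^2 + 6*h*(1 - I) - 36*I)/(h^2 - 12*I*h - 35)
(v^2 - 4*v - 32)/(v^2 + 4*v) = (v - 8)/v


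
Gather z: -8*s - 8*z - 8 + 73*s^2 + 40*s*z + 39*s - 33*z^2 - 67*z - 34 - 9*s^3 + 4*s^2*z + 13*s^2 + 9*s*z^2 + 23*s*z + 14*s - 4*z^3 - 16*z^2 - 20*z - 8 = -9*s^3 + 86*s^2 + 45*s - 4*z^3 + z^2*(9*s - 49) + z*(4*s^2 + 63*s - 95) - 50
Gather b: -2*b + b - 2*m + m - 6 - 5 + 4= -b - m - 7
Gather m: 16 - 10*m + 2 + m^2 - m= m^2 - 11*m + 18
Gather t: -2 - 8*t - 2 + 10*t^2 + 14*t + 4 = 10*t^2 + 6*t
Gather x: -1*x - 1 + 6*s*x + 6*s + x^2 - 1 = 6*s + x^2 + x*(6*s - 1) - 2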